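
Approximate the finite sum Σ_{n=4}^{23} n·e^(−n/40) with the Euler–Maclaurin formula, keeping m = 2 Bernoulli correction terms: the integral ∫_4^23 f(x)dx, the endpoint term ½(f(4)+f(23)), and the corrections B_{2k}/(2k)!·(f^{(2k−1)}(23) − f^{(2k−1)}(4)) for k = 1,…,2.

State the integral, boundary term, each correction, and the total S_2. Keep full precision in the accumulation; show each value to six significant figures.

Integral: ∫_4^23 x·e^(−x/40) dx = 174.498.
Boundary: ½(f(4) + f(23)) = ½(3.61935 + 12.9422) = 8.28078.
Integral + boundary = 182.778.
Order-1 term: 1/12 · (0.239150 − 0.814354) = -0.0479337.
Running total after k=1: 182.730.
Order-2 term: −1/720 · (0.000852850 − 0.00164002) = 1.09329e-06.

S_2 ≈ 182.730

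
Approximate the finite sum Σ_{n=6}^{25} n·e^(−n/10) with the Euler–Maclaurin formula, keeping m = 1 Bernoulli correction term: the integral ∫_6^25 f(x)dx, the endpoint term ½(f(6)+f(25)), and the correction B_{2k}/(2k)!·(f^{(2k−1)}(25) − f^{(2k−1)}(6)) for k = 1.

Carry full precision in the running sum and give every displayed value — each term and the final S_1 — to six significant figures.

S_1 ≈ 61.7241

The integral term ∫_6^25 x·e^(−x/10) dx = 59.0801.
Endpoint term: (f(6) + f(25))/2 = (3.29287 + 2.05212)/2 = 2.67250.
Running total after boundary: 61.7526.
k=1: B_{2}/(2)! × [f^{(1)}(25) − f^{(1)}(6)] = 1/12 × (-0.123127 − 0.219525) = -0.0285543.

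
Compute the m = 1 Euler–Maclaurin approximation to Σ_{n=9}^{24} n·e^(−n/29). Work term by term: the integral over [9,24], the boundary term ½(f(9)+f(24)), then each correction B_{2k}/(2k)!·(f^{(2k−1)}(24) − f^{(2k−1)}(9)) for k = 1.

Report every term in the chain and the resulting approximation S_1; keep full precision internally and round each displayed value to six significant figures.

∫_9^24 x·e^(−x/29) dx evaluates to 136.152.
Boundary: ½(f(9) + f(24)) = ½(6.59875 + 10.4905) = 8.54461.
Integral + boundary = 144.697.
k=1: B_{2}/(2)! × [f^{(1)}(24) − f^{(1)}(9)] = 1/12 × (0.0753626 − 0.505651) = -0.0358574.

S_1 ≈ 144.661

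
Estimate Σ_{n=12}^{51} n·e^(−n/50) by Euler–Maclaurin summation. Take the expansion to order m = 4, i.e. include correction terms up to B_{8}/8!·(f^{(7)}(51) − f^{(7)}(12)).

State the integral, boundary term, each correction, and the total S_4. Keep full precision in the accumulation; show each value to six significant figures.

∫_12^51 x·e^(−x/50) dx evaluates to 617.542.
½[f(12) + f(51)] = ½[9.43953 + 18.3903] = 13.9149.
So far: 631.457.
k=1: B_{2}/(2)! × [f^{(1)}(51) − f^{(1)}(12)] = 1/12 × (-0.00721190 − 0.597837) = -0.0504208.
Partial sum through k=1: 631.406.
k=2: B_{4}/(4)! × [f^{(3)}(51) − f^{(3)}(12)] = −1/720 × (0.000285591 − 0.000868437) = 8.09508e-07.
Partial sum through k=2: 631.406.
k=3: B_{6}/(6)! × [f^{(5)}(51) − f^{(5)}(12)] = 1/30240 × (2.29627e-07 − 5.99096e-07) = -1.22179e-11.
Partial sum through k=3: 631.406.
k=4: B_{8}/(8)! × [f^{(7)}(51) − f^{(7)}(12)] = −1/1209600 × (1.38007e-10 − 3.40327e-10) = 1.67262e-16.

S_4 ≈ 631.406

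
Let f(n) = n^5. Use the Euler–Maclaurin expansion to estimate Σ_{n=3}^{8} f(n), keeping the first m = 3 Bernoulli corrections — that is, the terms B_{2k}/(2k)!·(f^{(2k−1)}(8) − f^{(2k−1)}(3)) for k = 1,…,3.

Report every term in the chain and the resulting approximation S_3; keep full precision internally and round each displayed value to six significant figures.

S_3 ≈ 61743.0

The integral term ∫_3^8 x^5 dx = 43569.2.
Endpoint term: (f(3) + f(8))/2 = (243.000 + 32768.0)/2 = 16505.5.
Integral + boundary = 60074.7.
k=1: B_{2}/(2)! × [f^{(1)}(8) − f^{(1)}(3)] = 1/12 × (20480.0 − 405.000) = 1672.92.
Running total after k=1: 61747.6.
k=2: B_{4}/(4)! × [f^{(3)}(8) − f^{(3)}(3)] = −1/720 × (3840.00 − 540.000) = -4.58333.
Running total after k=2: 61743.0.
k=3: B_{6}/(6)! × [f^{(5)}(8) − f^{(5)}(3)] = 1/30240 × (120.000 − 120.000) = 0.00000.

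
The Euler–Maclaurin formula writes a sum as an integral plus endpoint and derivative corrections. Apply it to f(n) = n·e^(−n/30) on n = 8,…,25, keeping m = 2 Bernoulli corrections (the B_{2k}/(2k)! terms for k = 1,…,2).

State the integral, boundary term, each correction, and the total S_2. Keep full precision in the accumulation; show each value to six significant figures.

S_2 ≈ 164.527

The integral term ∫_8^25 x·e^(−x/30) dx = 156.071.
Boundary: ½(f(8) + f(25)) = ½(6.12743 + 10.8650) = 8.49619.
So far: 164.567.
Order-1 term: 1/12 · (0.0724330 − 0.561681) = -0.0407706.
Partial sum through k=1: 164.527.
Order-2 term: −1/720 · (0.00104625 − 0.00232615) = 1.77764e-06.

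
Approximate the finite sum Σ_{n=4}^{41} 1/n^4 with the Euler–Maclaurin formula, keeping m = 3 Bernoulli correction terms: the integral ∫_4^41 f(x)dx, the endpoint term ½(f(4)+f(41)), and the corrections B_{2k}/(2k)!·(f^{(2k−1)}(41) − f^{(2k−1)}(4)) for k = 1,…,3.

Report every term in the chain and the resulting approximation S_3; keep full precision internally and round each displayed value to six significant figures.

∫_4^41 1/x^4 dx evaluates to 0.00520350.
Boundary: ½(f(4) + f(41)) = ½(0.00390625 + 3.53887e-07) = 0.00195330.
So far: 0.00715680.
k=1: B_{2}/(2)! × [f^{(1)}(41) − f^{(1)}(4)] = 1/12 × (-3.45256e-08 − (-0.00390625)) = 0.000325518.
Partial sum through k=1: 0.00748232.
k=2: B_{4}/(4)! × [f^{(3)}(41) − f^{(3)}(4)] = −1/720 × (-6.16161e-10 − (-0.00732422)) = -1.01725e-05.
Partial sum through k=2: 0.00747214.
k=3: B_{6}/(6)! × [f^{(5)}(41) − f^{(5)}(4)] = 1/30240 × (-2.05265e-11 − (-0.0256348)) = 8.47711e-07.

S_3 ≈ 0.00747299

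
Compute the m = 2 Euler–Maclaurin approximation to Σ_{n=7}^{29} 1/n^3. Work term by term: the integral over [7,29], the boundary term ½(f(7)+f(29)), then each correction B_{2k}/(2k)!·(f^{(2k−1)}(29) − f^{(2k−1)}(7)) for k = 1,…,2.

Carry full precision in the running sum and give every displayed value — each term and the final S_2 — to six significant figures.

The integral term ∫_7^29 1/x^3 dx = 0.00960955.
Boundary: ½(f(7) + f(29)) = ½(0.00291545 + 4.10021e-05) = 0.00147823.
Integral + boundary = 0.0110878.
Correction k=1: B_{2}/2! · (f^{(1)}(29) − f^{(1)}(7)) = 1/12 · (-4.24160e-06 − (-0.00124948)) = 0.000103770.
After k=1: 0.0111915.
Correction k=2: B_{4}/4! · (f^{(3)}(29) − f^{(3)}(7)) = −1/720 · (-1.00870e-07 − (-0.000509992)) = -7.08182e-07.

S_2 ≈ 0.0111908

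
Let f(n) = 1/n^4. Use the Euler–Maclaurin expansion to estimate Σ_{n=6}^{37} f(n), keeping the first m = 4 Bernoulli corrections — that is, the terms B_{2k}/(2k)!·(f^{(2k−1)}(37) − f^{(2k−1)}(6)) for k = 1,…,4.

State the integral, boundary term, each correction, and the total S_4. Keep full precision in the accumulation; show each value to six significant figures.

S_4 ≈ 0.00196499

Integral: ∫_6^37 1/x^4 dx = 0.00153663.
½[f(6) + f(37)] = ½[0.000771605 + 5.33572e-07] = 0.000386069.
So far: 0.00192270.
Correction k=1: B_{2}/2! · (f^{(1)}(37) − f^{(1)}(6)) = 1/12 · (-5.76835e-08 − (-0.000514403)) = 4.28621e-05.
Running total after k=1: 0.00196556.
Correction k=2: B_{4}/4! · (f^{(3)}(37) − f^{(3)}(6)) = −1/720 · (-1.26406e-09 − (-0.000428669)) = -5.95372e-07.
Running total after k=2: 0.00196497.
Correction k=3: B_{6}/6! · (f^{(5)}(37) − f^{(5)}(6)) = 1/30240 · (-5.17075e-11 − (-0.000666819)) = 2.20509e-08.
Running total after k=3: 0.00196499.
Correction k=4: B_{8}/8! · (f^{(7)}(37) − f^{(7)}(6)) = −1/1209600 · (-3.39933e-12 − (-0.00166705)) = -1.37818e-09.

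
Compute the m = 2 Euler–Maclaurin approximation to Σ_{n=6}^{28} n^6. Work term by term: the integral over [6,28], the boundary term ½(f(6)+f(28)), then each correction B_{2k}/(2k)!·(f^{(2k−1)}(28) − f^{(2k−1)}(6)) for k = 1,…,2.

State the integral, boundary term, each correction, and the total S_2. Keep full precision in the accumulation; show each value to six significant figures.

The integral term ∫_6^28 x^6 dx = 1.92752e+09.
Boundary: ½(f(6) + f(28)) = ½(46656.0 + 4.81890e+08) = 2.40968e+08.
Running total after boundary: 2.16849e+09.
k=1: B_{2}/(2)! × [f^{(1)}(28) − f^{(1)}(6)] = 1/12 × (1.03262e+08 − 46656.0) = 8.60130e+06.
Partial sum through k=1: 2.17709e+09.
k=2: B_{4}/(4)! × [f^{(3)}(28) − f^{(3)}(6)] = −1/720 × (2.63424e+06 − 25920.0) = -3622.67.

S_2 ≈ 2.17709e+09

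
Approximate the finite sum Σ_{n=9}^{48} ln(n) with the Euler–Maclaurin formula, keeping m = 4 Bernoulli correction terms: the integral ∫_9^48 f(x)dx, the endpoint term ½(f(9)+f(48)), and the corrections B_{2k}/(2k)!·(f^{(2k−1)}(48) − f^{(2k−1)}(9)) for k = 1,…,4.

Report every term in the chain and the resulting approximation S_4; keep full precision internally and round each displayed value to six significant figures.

S_4 ≈ 130.069

The integral term ∫_9^48 ln(x) dx = 127.043.
½[f(9) + f(48)] = ½[2.19722 + 3.87120] = 3.03421.
So far: 130.077.
Order-1 term: 1/12 · (0.0208333 − 0.111111) = -0.00752315.
Running total after k=1: 130.069.
Order-2 term: −1/720 · (1.80845e-05 − 0.00274348) = 3.78528e-06.
Running total after k=2: 130.069.
Order-3 term: 1/30240 · (9.41901e-08 − 0.000406442) = -1.34374e-08.
Running total after k=3: 130.069.
Order-4 term: −1/1209600 · (1.22643e-09 − 0.000150534) = 1.24448e-10.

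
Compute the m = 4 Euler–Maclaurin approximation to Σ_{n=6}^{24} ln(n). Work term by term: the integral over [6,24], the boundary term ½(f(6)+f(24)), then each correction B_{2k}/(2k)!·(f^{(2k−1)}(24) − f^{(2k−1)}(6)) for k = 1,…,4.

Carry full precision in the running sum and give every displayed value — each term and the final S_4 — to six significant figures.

The integral term ∫_6^24 ln(x) dx = 47.5227.
Boundary: ½(f(6) + f(24)) = ½(1.79176 + 3.17805) = 2.48491.
So far: 50.0076.
k=1: B_{2}/(2)! × [f^{(1)}(24) − f^{(1)}(6)] = 1/12 × (0.0416667 − 0.166667) = -0.0104167.
Running total after k=1: 49.9972.
k=2: B_{4}/(4)! × [f^{(3)}(24) − f^{(3)}(6)] = −1/720 × (0.000144676 − 0.00925926) = 1.26591e-05.
Running total after k=2: 49.9972.
k=3: B_{6}/(6)! × [f^{(5)}(24) − f^{(5)}(6)] = 1/30240 × (3.01408e-06 − 0.00308642) = -1.01964e-07.
Running total after k=3: 49.9972.
k=4: B_{8}/(8)! × [f^{(7)}(24) − f^{(7)}(6)] = −1/1209600 × (1.56983e-07 − 0.00257202) = 2.12621e-09.

S_4 ≈ 49.9972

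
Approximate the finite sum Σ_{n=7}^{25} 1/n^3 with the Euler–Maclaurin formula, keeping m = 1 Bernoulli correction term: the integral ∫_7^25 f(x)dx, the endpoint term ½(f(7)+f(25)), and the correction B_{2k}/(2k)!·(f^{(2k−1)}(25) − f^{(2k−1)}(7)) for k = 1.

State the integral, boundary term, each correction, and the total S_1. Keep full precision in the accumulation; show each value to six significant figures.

S_1 ≈ 0.0109973

Integral: ∫_7^25 1/x^3 dx = 0.00940408.
½[f(7) + f(25)] = ½[0.00291545 + 6.40000e-05] = 0.00148973.
Integral + boundary = 0.0108938.
Correction k=1: B_{2}/2! · (f^{(1)}(25) − f^{(1)}(7)) = 1/12 · (-7.68000e-06 − (-0.00124948)) = 0.000103483.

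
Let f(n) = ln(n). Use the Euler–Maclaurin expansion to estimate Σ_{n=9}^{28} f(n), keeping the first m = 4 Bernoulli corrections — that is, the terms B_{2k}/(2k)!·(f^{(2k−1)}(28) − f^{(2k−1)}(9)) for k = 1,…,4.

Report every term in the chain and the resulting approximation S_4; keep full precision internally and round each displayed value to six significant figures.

Integral: ∫_9^28 ln(x) dx = 54.5267.
Boundary: ½(f(9) + f(28)) = ½(2.19722 + 3.33220) = 2.76471.
Integral + boundary = 57.2914.
k=1: B_{2}/(2)! × [f^{(1)}(28) − f^{(1)}(9)] = 1/12 × (0.0357143 − 0.111111) = -0.00628307.
Partial sum through k=1: 57.2851.
k=2: B_{4}/(4)! × [f^{(3)}(28) − f^{(3)}(9)] = −1/720 × (9.11079e-05 − 0.00274348) = 3.68386e-06.
Partial sum through k=2: 57.2851.
k=3: B_{6}/(6)! × [f^{(5)}(28) − f^{(5)}(9)] = 1/30240 × (1.39451e-06 − 0.000406442) = -1.33944e-08.
Partial sum through k=3: 57.2851.
k=4: B_{8}/(8)! × [f^{(7)}(28) − f^{(7)}(9)] = −1/1209600 × (5.33613e-08 − 0.000150534) = 1.24405e-10.

S_4 ≈ 57.2851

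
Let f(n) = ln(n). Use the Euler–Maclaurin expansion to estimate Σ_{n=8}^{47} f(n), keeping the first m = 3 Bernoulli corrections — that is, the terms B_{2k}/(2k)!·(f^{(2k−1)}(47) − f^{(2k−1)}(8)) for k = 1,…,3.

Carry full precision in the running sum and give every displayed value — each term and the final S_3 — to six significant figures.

S_3 ≈ 128.278

Integral: ∫_8^47 ln(x) dx = 125.321.
Boundary: ½(f(8) + f(47)) = ½(2.07944 + 3.85015) = 2.96479.
So far: 128.286.
Correction k=1: B_{2}/2! · (f^{(1)}(47) − f^{(1)}(8)) = 1/12 · (0.0212766 − 0.125000) = -0.00864362.
After k=1: 128.278.
Correction k=2: B_{4}/4! · (f^{(3)}(47) − f^{(3)}(8)) = −1/720 · (1.92636e-05 − 0.00390625) = 5.39859e-06.
After k=2: 128.278.
Correction k=3: B_{6}/6! · (f^{(5)}(47) − f^{(5)}(8)) = 1/30240 · (1.04646e-07 − 0.000732422) = -2.42168e-08.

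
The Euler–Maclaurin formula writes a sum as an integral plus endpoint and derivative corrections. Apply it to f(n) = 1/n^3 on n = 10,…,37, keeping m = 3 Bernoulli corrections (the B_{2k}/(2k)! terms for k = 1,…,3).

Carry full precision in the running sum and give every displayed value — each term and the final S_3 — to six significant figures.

∫_10^37 1/x^3 dx evaluates to 0.00463477.
Endpoint term: (f(10) + f(37))/2 = (0.00100000 + 1.97422e-05)/2 = 0.000509871.
So far: 0.00514464.
Order-1 term: 1/12 · (-1.60072e-06 − (-0.000300000)) = 2.48666e-05.
Partial sum through k=1: 0.00516951.
Order-2 term: −1/720 · (-2.33852e-08 − (-6.00000e-05)) = -8.33009e-08.
Partial sum through k=2: 0.00516942.
Order-3 term: 1/30240 · (-7.17442e-10 − (-2.52000e-05)) = 8.33310e-10.

S_3 ≈ 0.00516943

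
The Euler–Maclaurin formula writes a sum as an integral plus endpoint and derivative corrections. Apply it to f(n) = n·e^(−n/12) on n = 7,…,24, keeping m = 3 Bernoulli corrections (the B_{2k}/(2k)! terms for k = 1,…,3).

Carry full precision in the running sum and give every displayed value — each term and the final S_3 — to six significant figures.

Integral: ∫_7^24 x·e^(−x/12) dx = 68.7672.
Boundary: ½(f(7) + f(24)) = ½(3.90625 + 3.24805) = 3.57715.
So far: 72.3443.
Correction k=1: B_{2}/2! · (f^{(1)}(24) − f^{(1)}(7)) = 1/12 · (-0.135335 − 0.232515) = -0.0306542.
Partial sum through k=1: 72.3137.
Correction k=2: B_{4}/4! · (f^{(3)}(24) − f^{(3)}(7)) = −1/720 · (0.000939828 − 0.00936517) = 1.17019e-05.
Partial sum through k=2: 72.3137.
Correction k=3: B_{6}/6! · (f^{(5)}(24) − f^{(5)}(7)) = 1/30240 · (1.95798e-05 − 0.000118859) = -3.28304e-09.

S_3 ≈ 72.3137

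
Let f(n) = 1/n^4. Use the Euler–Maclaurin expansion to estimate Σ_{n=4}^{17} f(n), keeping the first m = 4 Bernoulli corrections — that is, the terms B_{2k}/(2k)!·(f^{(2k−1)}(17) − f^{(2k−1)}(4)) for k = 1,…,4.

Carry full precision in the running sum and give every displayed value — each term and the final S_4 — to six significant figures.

∫_4^17 1/x^4 dx evaluates to 0.00514049.
Boundary: ½(f(4) + f(17)) = ½(0.00390625 + 1.19730e-05) = 0.00195911.
Running total after boundary: 0.00709960.
Order-1 term: 1/12 · (-2.81719e-06 − (-0.00390625)) = 0.000325286.
After k=1: 0.00742488.
Order-2 term: −1/720 · (-2.92441e-07 − (-0.00732422)) = -1.01721e-05.
After k=2: 0.00741471.
Order-3 term: 1/30240 · (-5.66668e-08 − (-0.0256348)) = 8.47709e-07.
After k=3: 0.00741556.
Order-4 term: −1/1209600 · (-1.76471e-08 − (-0.144196)) = -1.19209e-07.

S_4 ≈ 0.00741544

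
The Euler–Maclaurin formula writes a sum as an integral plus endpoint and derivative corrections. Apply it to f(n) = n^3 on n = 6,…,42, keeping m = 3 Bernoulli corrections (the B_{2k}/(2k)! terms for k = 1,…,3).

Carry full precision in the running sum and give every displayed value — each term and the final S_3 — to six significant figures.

The integral term ∫_6^42 x^3 dx = 777600.
Endpoint term: (f(6) + f(42))/2 = (216.000 + 74088.0)/2 = 37152.0.
Integral + boundary = 814752.
Correction k=1: B_{2}/2! · (f^{(1)}(42) − f^{(1)}(6)) = 1/12 · (5292.00 − 108.000) = 432.000.
Running total after k=1: 815184.
Correction k=2: B_{4}/4! · (f^{(3)}(42) − f^{(3)}(6)) = −1/720 · (6.00000 − 6.00000) = 0.00000.
Running total after k=2: 815184.
Correction k=3: B_{6}/6! · (f^{(5)}(42) − f^{(5)}(6)) = 1/30240 · (0.00000 − 0.00000) = 0.00000.

S_3 ≈ 815184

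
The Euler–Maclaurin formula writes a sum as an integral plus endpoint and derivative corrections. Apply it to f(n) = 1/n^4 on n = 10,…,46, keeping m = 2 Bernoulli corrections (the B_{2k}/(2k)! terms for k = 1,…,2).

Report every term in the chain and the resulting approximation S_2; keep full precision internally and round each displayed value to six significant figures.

The integral term ∫_10^46 1/x^4 dx = 0.000329909.
½[f(10) + f(46)] = ½[0.000100000 + 2.23341e-07] = 5.01117e-05.
Running total after boundary: 0.000380020.
Order-1 term: 1/12 · (-1.94210e-08 − (-4.00000e-05)) = 3.33171e-06.
After k=1: 0.000383352.
Order-2 term: −1/720 · (-2.75345e-10 − (-1.20000e-05)) = -1.66663e-08.

S_2 ≈ 0.000383335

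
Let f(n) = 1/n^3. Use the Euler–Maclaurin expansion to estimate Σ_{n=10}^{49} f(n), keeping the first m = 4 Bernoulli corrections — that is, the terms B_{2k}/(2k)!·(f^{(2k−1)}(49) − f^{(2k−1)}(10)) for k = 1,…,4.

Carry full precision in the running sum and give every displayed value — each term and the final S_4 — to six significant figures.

S_4 ≈ 0.00532088

The integral term ∫_10^49 1/x^3 dx = 0.00479175.
Boundary: ½(f(10) + f(49)) = ½(0.00100000 + 8.49986e-06) = 0.000504250.
Integral + boundary = 0.00529600.
Order-1 term: 1/12 · (-5.20400e-07 − (-0.000300000)) = 2.49566e-05.
After k=1: 0.00532096.
Order-2 term: −1/720 · (-4.33486e-09 − (-6.00000e-05)) = -8.33273e-08.
After k=2: 0.00532088.
Order-3 term: 1/30240 · (-7.58284e-11 − (-2.52000e-05)) = 8.33331e-10.
After k=3: 0.00532088.
Order-4 term: −1/1209600 · (-2.27390e-12 − (-1.81440e-05)) = -1.50000e-11.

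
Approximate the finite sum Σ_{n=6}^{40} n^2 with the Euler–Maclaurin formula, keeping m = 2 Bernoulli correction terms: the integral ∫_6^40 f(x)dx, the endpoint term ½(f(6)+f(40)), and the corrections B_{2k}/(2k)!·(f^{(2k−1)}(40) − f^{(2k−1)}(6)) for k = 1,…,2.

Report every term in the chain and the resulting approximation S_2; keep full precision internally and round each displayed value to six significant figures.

S_2 ≈ 22085.0

Integral: ∫_6^40 x^2 dx = 21261.3.
Endpoint term: (f(6) + f(40))/2 = (36.0000 + 1600.00)/2 = 818.000.
So far: 22079.3.
Correction k=1: B_{2}/2! · (f^{(1)}(40) − f^{(1)}(6)) = 1/12 · (80.0000 − 12.0000) = 5.66667.
Running total after k=1: 22085.0.
Correction k=2: B_{4}/4! · (f^{(3)}(40) − f^{(3)}(6)) = −1/720 · (0.00000 − 0.00000) = 0.00000.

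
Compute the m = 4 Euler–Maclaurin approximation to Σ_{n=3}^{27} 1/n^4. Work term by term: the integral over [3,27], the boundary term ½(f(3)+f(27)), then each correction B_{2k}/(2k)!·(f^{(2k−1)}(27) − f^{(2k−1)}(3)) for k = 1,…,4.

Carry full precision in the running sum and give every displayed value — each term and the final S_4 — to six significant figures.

Integral: ∫_3^27 1/x^4 dx = 0.0123287.
½[f(3) + f(27)] = ½[0.0123457 + 1.88168e-06] = 0.00617378.
So far: 0.0185025.
k=1: B_{2}/(2)! × [f^{(1)}(27) − f^{(1)}(3)] = 1/12 × (-2.78767e-07 − (-0.0164609)) = 0.00137172.
Partial sum through k=1: 0.0198742.
k=2: B_{4}/(4)! × [f^{(3)}(27) − f^{(3)}(3)] = −1/720 × (-1.14719e-08 − (-0.0548697)) = -7.62079e-05.
Partial sum through k=2: 0.0197980.
k=3: B_{6}/(6)! × [f^{(5)}(27) − f^{(5)}(3)] = 1/30240 × (-8.81242e-10 − (-0.341411)) = 1.12901e-05.
Partial sum through k=3: 0.0198093.
k=4: B_{8}/(8)! × [f^{(7)}(27) − f^{(7)}(3)] = −1/1209600 × (-1.08795e-10 − (-3.41411)) = -2.82251e-06.

S_4 ≈ 0.0198065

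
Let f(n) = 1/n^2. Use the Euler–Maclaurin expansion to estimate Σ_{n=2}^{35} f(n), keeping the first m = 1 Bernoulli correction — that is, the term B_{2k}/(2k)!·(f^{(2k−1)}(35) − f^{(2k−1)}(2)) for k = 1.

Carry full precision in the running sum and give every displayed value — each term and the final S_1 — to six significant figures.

The integral term ∫_2^35 1/x^2 dx = 0.471429.
Boundary: ½(f(2) + f(35)) = ½(0.250000 + 0.000816327) = 0.125408.
Integral + boundary = 0.596837.
Correction k=1: B_{2}/2! · (f^{(1)}(35) − f^{(1)}(2)) = 1/12 · (-4.66472e-05 − (-0.250000)) = 0.0208294.

S_1 ≈ 0.617666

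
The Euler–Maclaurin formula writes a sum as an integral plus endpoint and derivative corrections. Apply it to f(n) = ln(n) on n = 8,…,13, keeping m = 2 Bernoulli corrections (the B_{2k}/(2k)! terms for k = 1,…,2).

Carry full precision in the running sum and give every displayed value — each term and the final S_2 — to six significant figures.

S_2 ≈ 14.0270

The integral term ∫_8^13 ln(x) dx = 11.7088.
½[f(8) + f(13)] = ½[2.07944 + 2.56495] = 2.32220.
So far: 14.0310.
k=1: B_{2}/(2)! × [f^{(1)}(13) − f^{(1)}(8)] = 1/12 × (0.0769231 − 0.125000) = -0.00400641.
Partial sum through k=1: 14.0270.
k=2: B_{4}/(4)! × [f^{(3)}(13) − f^{(3)}(8)] = −1/720 × (0.000910332 − 0.00390625) = 4.16100e-06.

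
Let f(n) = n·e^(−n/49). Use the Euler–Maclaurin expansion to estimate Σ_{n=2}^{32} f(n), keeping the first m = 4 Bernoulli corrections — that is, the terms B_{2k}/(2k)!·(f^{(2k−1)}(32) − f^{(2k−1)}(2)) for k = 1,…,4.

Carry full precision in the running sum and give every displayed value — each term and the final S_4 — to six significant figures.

S_4 ≈ 342.613

∫_2^32 x·e^(−x/49) dx evaluates to 333.387.
½[f(2) + f(32)] = ½[1.92001 + 16.6544] = 9.28721.
Running total after boundary: 342.674.
k=1: B_{2}/(2)! × [f^{(1)}(32) − f^{(1)}(2)] = 1/12 × (0.180564 − 0.920822) = -0.0616881.
Running total after k=1: 342.613.
k=2: B_{4}/(4)! × [f^{(3)}(32) − f^{(3)}(2)] = −1/720 × (0.000508732 − 0.00118319) = 9.36744e-07.
Running total after k=2: 342.613.
k=3: B_{6}/(6)! × [f^{(5)}(32) − f^{(5)}(2)] = 1/30240 × (3.92445e-07 − 8.25847e-07) = -1.43321e-11.
Running total after k=3: 342.613.
k=4: B_{8}/(8)! × [f^{(7)}(32) − f^{(7)}(2)] = −1/1209600 × (2.38653e-10 − 4.82676e-10) = 2.01738e-16.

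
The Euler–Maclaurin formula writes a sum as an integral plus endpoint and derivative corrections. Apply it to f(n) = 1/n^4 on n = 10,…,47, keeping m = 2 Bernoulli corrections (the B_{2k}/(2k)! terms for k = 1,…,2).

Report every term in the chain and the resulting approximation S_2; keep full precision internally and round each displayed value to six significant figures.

S_2 ≈ 0.000383540

The integral term ∫_10^47 1/x^4 dx = 0.000330123.
Boundary: ½(f(10) + f(47)) = ½(0.000100000 + 2.04931e-07) = 5.01025e-05.
Integral + boundary = 0.000380225.
k=1: B_{2}/(2)! × [f^{(1)}(47) − f^{(1)}(10)] = 1/12 × (-1.74410e-08 − (-4.00000e-05)) = 3.33188e-06.
Running total after k=1: 0.000383557.
k=2: B_{4}/(4)! × [f^{(3)}(47) − f^{(3)}(10)] = −1/720 × (-2.36862e-10 − (-1.20000e-05)) = -1.66663e-08.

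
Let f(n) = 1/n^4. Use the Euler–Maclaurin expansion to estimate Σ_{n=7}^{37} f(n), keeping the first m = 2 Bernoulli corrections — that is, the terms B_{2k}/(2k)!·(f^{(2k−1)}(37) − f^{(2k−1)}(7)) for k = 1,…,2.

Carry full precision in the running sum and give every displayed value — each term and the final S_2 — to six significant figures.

S_2 ≈ 0.00119338

The integral term ∫_7^37 1/x^4 dx = 0.000965237.
Endpoint term: (f(7) + f(37))/2 = (0.000416493 + 5.33572e-07)/2 = 0.000208513.
Integral + boundary = 0.00117375.
k=1: B_{2}/(2)! × [f^{(1)}(37) − f^{(1)}(7)] = 1/12 × (-5.76835e-08 − (-0.000237996)) = 1.98282e-05.
Running total after k=1: 0.00119358.
k=2: B_{4}/(4)! × [f^{(3)}(37) − f^{(3)}(7)] = −1/720 × (-1.26406e-09 − (-0.000145712)) = -2.02376e-07.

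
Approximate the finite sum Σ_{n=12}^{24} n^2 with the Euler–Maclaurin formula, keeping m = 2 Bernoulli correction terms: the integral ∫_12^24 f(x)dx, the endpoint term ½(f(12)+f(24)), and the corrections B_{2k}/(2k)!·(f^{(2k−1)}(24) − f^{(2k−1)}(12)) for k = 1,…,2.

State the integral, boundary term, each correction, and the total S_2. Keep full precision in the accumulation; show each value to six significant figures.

The integral term ∫_12^24 x^2 dx = 4032.00.
Boundary: ½(f(12) + f(24)) = ½(144.000 + 576.000) = 360.000.
Integral + boundary = 4392.00.
k=1: B_{2}/(2)! × [f^{(1)}(24) − f^{(1)}(12)] = 1/12 × (48.0000 − 24.0000) = 2.00000.
After k=1: 4394.00.
k=2: B_{4}/(4)! × [f^{(3)}(24) − f^{(3)}(12)] = −1/720 × (0.00000 − 0.00000) = 0.00000.

S_2 ≈ 4394.00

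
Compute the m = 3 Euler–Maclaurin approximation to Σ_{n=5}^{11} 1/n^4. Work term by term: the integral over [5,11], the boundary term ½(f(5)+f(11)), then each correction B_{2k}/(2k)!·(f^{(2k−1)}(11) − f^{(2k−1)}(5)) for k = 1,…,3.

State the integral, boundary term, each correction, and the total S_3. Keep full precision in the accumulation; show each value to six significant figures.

S_3 ≈ 0.00335296

The integral term ∫_5^11 1/x^4 dx = 0.00241623.
½[f(5) + f(11)] = ½[0.00160000 + 6.83013e-05] = 0.000834151.
Running total after boundary: 0.00325038.
Correction k=1: B_{2}/2! · (f^{(1)}(11) − f^{(1)}(5)) = 1/12 · (-2.48369e-05 − (-0.00128000)) = 0.000104597.
After k=1: 0.00335498.
Correction k=2: B_{4}/4! · (f^{(3)}(11) − f^{(3)}(5)) = −1/720 · (-6.15790e-06 − (-0.00153600)) = -2.12478e-06.
After k=2: 0.00335285.
Correction k=3: B_{6}/6! · (f^{(5)}(11) − f^{(5)}(5)) = 1/30240 · (-2.84994e-06 − (-0.00344064)) = 1.13684e-07.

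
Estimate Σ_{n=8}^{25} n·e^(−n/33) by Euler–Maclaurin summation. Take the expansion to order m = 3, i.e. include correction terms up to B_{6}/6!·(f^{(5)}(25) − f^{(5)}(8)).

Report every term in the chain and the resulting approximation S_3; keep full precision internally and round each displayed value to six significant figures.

S_3 ≈ 173.403

∫_8^25 x·e^(−x/33) dx evaluates to 164.444.
Endpoint term: (f(8) + f(25))/2 = (6.27779 + 11.7200)/2 = 8.99891.
So far: 173.443.
k=1: B_{2}/(2)! × [f^{(1)}(25) − f^{(1)}(8)] = 1/12 × (0.113649 − 0.594487) = -0.0400699.
Partial sum through k=1: 173.403.
k=2: B_{4}/(4)! × [f^{(3)}(25) − f^{(3)}(8)] = −1/720 × (0.000965337 − 0.00198708) = 1.41909e-06.
Partial sum through k=2: 173.403.
k=3: B_{6}/(6)! × [f^{(5)}(25) − f^{(5)}(8)] = 1/30240 × (1.67706e-06 − 3.14808e-06) = -4.86452e-11.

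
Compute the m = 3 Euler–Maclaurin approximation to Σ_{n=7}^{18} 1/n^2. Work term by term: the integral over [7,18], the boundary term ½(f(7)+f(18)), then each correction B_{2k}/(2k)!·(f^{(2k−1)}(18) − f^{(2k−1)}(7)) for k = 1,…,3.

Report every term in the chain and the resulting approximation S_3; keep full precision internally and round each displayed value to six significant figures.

S_3 ≈ 0.0995043

The integral term ∫_7^18 1/x^2 dx = 0.0873016.
Endpoint term: (f(7) + f(18))/2 = (0.0204082 + 0.00308642)/2 = 0.0117473.
Integral + boundary = 0.0990489.
Correction k=1: B_{2}/2! · (f^{(1)}(18) − f^{(1)}(7)) = 1/12 · (-0.000342936 − (-0.00583090)) = 0.000457331.
After k=1: 0.0995062.
Correction k=2: B_{4}/4! · (f^{(3)}(18) − f^{(3)}(7)) = −1/720 · (-1.27013e-05 − (-0.00142798)) = -1.96566e-06.
After k=2: 0.0995042.
Correction k=3: B_{6}/6! · (f^{(5)}(18) − f^{(5)}(7)) = 1/30240 · (-1.17605e-06 − (-0.000874271)) = 2.88722e-08.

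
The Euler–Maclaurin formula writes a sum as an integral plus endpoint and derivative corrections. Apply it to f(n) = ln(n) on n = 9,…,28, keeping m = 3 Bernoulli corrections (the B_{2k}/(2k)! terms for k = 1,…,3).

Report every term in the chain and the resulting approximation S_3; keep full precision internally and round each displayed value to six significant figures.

S_3 ≈ 57.2851

∫_9^28 ln(x) dx evaluates to 54.5267.
½[f(9) + f(28)] = ½[2.19722 + 3.33220] = 2.76471.
Running total after boundary: 57.2914.
k=1: B_{2}/(2)! × [f^{(1)}(28) − f^{(1)}(9)] = 1/12 × (0.0357143 − 0.111111) = -0.00628307.
After k=1: 57.2851.
k=2: B_{4}/(4)! × [f^{(3)}(28) − f^{(3)}(9)] = −1/720 × (9.11079e-05 − 0.00274348) = 3.68386e-06.
After k=2: 57.2851.
k=3: B_{6}/(6)! × [f^{(5)}(28) − f^{(5)}(9)] = 1/30240 × (1.39451e-06 − 0.000406442) = -1.33944e-08.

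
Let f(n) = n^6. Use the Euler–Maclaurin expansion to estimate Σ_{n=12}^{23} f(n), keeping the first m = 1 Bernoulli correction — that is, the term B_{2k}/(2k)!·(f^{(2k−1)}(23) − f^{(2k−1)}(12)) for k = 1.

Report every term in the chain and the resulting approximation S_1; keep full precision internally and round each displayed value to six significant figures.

Integral: ∫_12^23 x^6 dx = 4.81285e+08.
½[f(12) + f(23)] = ½[2.98598e+06 + 1.48036e+08] = 7.55109e+07.
So far: 5.56796e+08.
Order-1 term: 1/12 · (3.86181e+07 − 1.49299e+06) = 3.09376e+06.

S_1 ≈ 5.59889e+08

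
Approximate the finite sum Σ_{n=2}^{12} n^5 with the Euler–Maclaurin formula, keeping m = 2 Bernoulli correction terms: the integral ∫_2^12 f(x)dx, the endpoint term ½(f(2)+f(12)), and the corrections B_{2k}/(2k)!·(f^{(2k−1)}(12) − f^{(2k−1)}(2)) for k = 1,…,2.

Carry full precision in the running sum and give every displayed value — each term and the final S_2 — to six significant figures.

S_2 ≈ 630707

Integral: ∫_2^12 x^5 dx = 497653.
Boundary: ½(f(2) + f(12)) = ½(32.0000 + 248832) = 124432.
So far: 622085.
Correction k=1: B_{2}/2! · (f^{(1)}(12) − f^{(1)}(2)) = 1/12 · (103680 − 80.0000) = 8633.33.
Partial sum through k=1: 630719.
Correction k=2: B_{4}/4! · (f^{(3)}(12) − f^{(3)}(2)) = −1/720 · (8640.00 − 240.000) = -11.6667.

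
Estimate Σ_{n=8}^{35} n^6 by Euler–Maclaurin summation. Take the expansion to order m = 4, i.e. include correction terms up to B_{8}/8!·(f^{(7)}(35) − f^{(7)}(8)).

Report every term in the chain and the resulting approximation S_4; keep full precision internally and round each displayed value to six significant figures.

The integral term ∫_8^35 x^6 dx = 9.19103e+09.
Endpoint term: (f(8) + f(35))/2 = (262144 + 1.83827e+09)/2 = 9.19264e+08.
So far: 1.01103e+10.
Order-1 term: 1/12 · (3.15131e+08 − 196608) = 2.62446e+07.
After k=1: 1.01365e+10.
Order-2 term: −1/720 · (5.14500e+06 − 61440.0) = -7060.50.
After k=2: 1.01365e+10.
Order-3 term: 1/30240 · (25200.0 − 5760.00) = 0.642857.
After k=3: 1.01365e+10.
Order-4 term: −1/1209600 · (0.00000 − 0.00000) = 0.00000.

S_4 ≈ 1.01365e+10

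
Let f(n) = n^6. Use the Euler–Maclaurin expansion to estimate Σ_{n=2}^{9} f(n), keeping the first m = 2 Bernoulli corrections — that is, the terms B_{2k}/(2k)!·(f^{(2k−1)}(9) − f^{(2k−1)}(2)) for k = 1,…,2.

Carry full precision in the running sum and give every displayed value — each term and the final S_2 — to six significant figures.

S_2 ≈ 978404

Integral: ∫_2^9 x^6 dx = 683263.
½[f(2) + f(9)] = ½[64.0000 + 531441] = 265752.
Integral + boundary = 949016.
Correction k=1: B_{2}/2! · (f^{(1)}(9) − f^{(1)}(2)) = 1/12 · (354294 − 192.000) = 29508.5.
Running total after k=1: 978524.
Correction k=2: B_{4}/4! · (f^{(3)}(9) − f^{(3)}(2)) = −1/720 · (87480.0 − 960.000) = -120.167.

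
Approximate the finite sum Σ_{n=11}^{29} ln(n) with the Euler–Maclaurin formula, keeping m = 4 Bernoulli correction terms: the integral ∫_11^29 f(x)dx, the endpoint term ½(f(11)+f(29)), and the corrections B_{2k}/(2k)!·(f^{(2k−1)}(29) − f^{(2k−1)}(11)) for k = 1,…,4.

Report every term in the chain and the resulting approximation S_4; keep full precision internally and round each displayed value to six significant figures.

∫_11^29 ln(x) dx evaluates to 53.2747.
Endpoint term: (f(11) + f(29))/2 = (2.39790 + 3.36730)/2 = 2.88260.
Integral + boundary = 56.1573.
Correction k=1: B_{2}/2! · (f^{(1)}(29) − f^{(1)}(11)) = 1/12 · (0.0344828 − 0.0909091) = -0.00470219.
Running total after k=1: 56.1526.
Correction k=2: B_{4}/4! · (f^{(3)}(29) − f^{(3)}(11)) = −1/720 · (8.20042e-05 − 0.00150263) = 1.97309e-06.
Running total after k=2: 56.1526.
Correction k=3: B_{6}/6! · (f^{(5)}(29) − f^{(5)}(11)) = 1/30240 · (1.17010e-06 − 0.000149021) = -4.88925e-09.
Running total after k=3: 56.1526.
Correction k=4: B_{8}/8! · (f^{(7)}(29) − f^{(7)}(11)) = −1/1209600 · (4.17394e-08 − 3.69474e-05) = 3.05106e-11.

S_4 ≈ 56.1526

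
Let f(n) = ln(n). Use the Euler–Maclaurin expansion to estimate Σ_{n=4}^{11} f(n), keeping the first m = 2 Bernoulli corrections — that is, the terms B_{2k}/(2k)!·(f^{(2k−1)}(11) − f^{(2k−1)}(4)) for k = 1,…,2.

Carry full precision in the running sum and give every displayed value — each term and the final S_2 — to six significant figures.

S_2 ≈ 15.7105

The integral term ∫_4^11 ln(x) dx = 13.8317.
Endpoint term: (f(4) + f(11))/2 = (1.38629 + 2.39790)/2 = 1.89209.
Running total after boundary: 15.7238.
Order-1 term: 1/12 · (0.0909091 − 0.250000) = -0.0132576.
After k=1: 15.7105.
Order-2 term: −1/720 · (0.00150263 − 0.0312500) = 4.13158e-05.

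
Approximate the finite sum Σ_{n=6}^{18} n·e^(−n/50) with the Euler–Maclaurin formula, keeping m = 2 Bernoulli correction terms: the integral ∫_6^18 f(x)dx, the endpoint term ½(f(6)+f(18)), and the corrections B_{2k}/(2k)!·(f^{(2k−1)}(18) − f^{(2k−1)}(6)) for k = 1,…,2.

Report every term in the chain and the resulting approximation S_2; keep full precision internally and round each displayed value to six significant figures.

∫_6^18 x·e^(−x/50) dx evaluates to 111.278.
½[f(6) + f(18)] = ½[5.32152 + 12.5582] = 8.93985.
Running total after boundary: 120.218.
k=1: B_{2}/(2)! × [f^{(1)}(18) − f^{(1)}(6)] = 1/12 × (0.446513 − 0.780490) = -0.0278314.
After k=1: 120.190.
k=2: B_{4}/(4)! × [f^{(3)}(18) − f^{(3)}(6)] = −1/720 × (0.000736746 − 0.00102173) = 3.95814e-07.

S_2 ≈ 120.190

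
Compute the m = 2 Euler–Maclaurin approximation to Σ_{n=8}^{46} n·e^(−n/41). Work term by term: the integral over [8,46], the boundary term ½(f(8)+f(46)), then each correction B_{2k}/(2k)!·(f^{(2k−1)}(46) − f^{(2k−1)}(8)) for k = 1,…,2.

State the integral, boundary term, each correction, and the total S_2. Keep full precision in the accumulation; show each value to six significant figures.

S_2 ≈ 502.024

∫_8^46 x·e^(−x/41) dx evaluates to 491.302.
½[f(8) + f(46)] = ½[6.58187 + 14.9796] = 10.7807.
Running total after boundary: 502.083.
k=1: B_{2}/(2)! × [f^{(1)}(46) − f^{(1)}(8)] = 1/12 × (-0.0397127 − 0.662201) = -0.0584928.
Partial sum through k=1: 502.024.
k=2: B_{4}/(4)! × [f^{(3)}(46) − f^{(3)}(8)] = −1/720 × (0.000363816 − 0.00137280) = 1.40136e-06.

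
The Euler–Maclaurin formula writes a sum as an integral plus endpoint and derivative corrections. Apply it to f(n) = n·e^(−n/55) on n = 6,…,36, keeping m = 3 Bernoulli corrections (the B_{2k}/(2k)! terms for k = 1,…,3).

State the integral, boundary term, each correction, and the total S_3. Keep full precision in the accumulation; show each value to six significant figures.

S_3 ≈ 419.260

The integral term ∫_6^36 x·e^(−x/55) dx = 407.268.
Endpoint term: (f(6) + f(36))/2 = (5.37989 + 18.7084)/2 = 12.0442.
Integral + boundary = 419.312.
Correction k=1: B_{2}/2! · (f^{(1)}(36) − f^{(1)}(6)) = 1/12 · (0.179525 − 0.798833) = -0.0516090.
Running total after k=1: 419.260.
Correction k=2: B_{4}/4! · (f^{(3)}(36) − f^{(3)}(6)) = −1/720 · (0.000402936 − 0.000856903) = 6.30509e-07.
Running total after k=2: 419.260.
Correction k=3: B_{6}/6! · (f^{(5)}(36) − f^{(5)}(6)) = 1/30240 · (2.46785e-07 − 4.79249e-07) = -7.68730e-12.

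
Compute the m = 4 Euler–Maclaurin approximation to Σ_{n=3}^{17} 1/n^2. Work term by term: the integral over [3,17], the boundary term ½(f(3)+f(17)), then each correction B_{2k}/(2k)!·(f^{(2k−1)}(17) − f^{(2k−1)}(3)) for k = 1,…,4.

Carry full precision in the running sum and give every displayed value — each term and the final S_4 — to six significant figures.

S_4 ≈ 0.337806

Integral: ∫_3^17 1/x^2 dx = 0.274510.
½[f(3) + f(17)] = ½[0.111111 + 0.00346021] = 0.0572857.
Running total after boundary: 0.331795.
Correction k=1: B_{2}/2! · (f^{(1)}(17) − f^{(1)}(3)) = 1/12 · (-0.000407083 − (-0.0740741)) = 0.00613892.
After k=1: 0.337934.
Correction k=2: B_{4}/4! · (f^{(3)}(17) − f^{(3)}(3)) = −1/720 · (-1.69031e-05 − (-0.0987654)) = -0.000137151.
After k=2: 0.337797.
Correction k=3: B_{6}/6! · (f^{(5)}(17) − f^{(5)}(3)) = 1/30240 · (-1.75465e-06 − (-0.329218)) = 1.08868e-05.
After k=3: 0.337808.
Correction k=4: B_{8}/8! · (f^{(7)}(17) − f^{(7)}(3)) = −1/1209600 · (-3.40001e-07 − (-2.04847)) = -1.69351e-06.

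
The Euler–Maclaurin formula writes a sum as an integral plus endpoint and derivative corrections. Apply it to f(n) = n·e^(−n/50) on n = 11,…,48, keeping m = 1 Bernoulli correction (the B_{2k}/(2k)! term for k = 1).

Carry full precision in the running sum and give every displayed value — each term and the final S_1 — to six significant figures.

S_1 ≈ 585.060

Integral: ∫_11^48 x·e^(−x/50) dx = 571.507.
Endpoint term: (f(11) + f(48))/2 = (8.82771 + 18.3789)/2 = 13.6033.
So far: 585.110.
Order-1 term: 1/12 · (0.0153157 − 0.625965) = -0.0508874.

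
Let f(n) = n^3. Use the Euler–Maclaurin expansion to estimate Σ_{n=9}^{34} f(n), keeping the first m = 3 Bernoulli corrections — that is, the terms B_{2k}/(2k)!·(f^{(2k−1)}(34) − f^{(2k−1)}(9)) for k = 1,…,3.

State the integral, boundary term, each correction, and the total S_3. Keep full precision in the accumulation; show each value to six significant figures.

The integral term ∫_9^34 x^3 dx = 332444.
Boundary: ½(f(9) + f(34)) = ½(729.000 + 39304.0) = 20016.5.
So far: 352460.
Order-1 term: 1/12 · (3468.00 − 243.000) = 268.750.
Partial sum through k=1: 352729.
Order-2 term: −1/720 · (6.00000 − 6.00000) = 0.00000.
Partial sum through k=2: 352729.
Order-3 term: 1/30240 · (0.00000 − 0.00000) = 0.00000.

S_3 ≈ 352729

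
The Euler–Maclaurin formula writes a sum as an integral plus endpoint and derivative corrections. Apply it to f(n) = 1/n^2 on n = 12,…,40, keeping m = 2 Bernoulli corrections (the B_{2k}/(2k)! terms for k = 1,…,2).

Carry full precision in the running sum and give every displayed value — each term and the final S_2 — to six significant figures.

S_2 ≈ 0.0622118

∫_12^40 1/x^2 dx evaluates to 0.0583333.
Endpoint term: (f(12) + f(40))/2 = (0.00694444 + 0.000625000)/2 = 0.00378472.
So far: 0.0621181.
k=1: B_{2}/(2)! × [f^{(1)}(40) − f^{(1)}(12)] = 1/12 × (-3.12500e-05 − (-0.00115741)) = 9.38465e-05.
Running total after k=1: 0.0622119.
k=2: B_{4}/(4)! × [f^{(3)}(40) − f^{(3)}(12)] = −1/720 × (-2.34375e-07 − (-9.64506e-05)) = -1.33634e-07.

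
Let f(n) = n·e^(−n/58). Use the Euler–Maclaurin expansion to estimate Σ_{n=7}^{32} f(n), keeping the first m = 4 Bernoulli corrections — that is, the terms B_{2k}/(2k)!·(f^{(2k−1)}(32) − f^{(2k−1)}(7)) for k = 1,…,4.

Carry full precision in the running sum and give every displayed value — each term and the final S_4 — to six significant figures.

S_4 ≈ 347.169

Integral: ∫_7^32 x·e^(−x/58) dx = 334.895.
Boundary: ½(f(7) + f(32)) = ½(6.20416 + 18.4306) = 12.3174.
Running total after boundary: 347.212.
Correction k=1: B_{2}/2! · (f^{(1)}(32) − f^{(1)}(7)) = 1/12 · (0.258187 − 0.779341) = -0.0434295.
Running total after k=1: 347.169.
Correction k=2: B_{4}/4! · (f^{(3)}(32) − f^{(3)}(7)) = −1/720 · (0.000419173 − 0.000758608) = 4.71438e-07.
Running total after k=2: 347.169.
Correction k=3: B_{6}/6! · (f^{(5)}(32) − f^{(5)}(7)) = 1/30240 · (2.26396e-07 − 3.82148e-07) = -5.15053e-12.
Running total after k=3: 347.169.
Correction k=4: B_{8}/8! · (f^{(7)}(32) − f^{(7)}(7)) = −1/1209600 · (9.75585e-11 − 1.60163e-10) = 5.17564e-17.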